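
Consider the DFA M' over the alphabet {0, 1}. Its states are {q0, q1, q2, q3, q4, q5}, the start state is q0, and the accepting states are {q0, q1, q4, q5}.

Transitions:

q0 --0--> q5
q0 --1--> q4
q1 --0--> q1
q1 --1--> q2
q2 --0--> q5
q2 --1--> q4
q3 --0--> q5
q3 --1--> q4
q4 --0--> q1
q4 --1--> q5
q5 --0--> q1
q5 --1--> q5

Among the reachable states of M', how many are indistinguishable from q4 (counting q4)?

Reachable states from the start: {q0,q1,q2,q4,q5}. Unreachable: {q3} — drop them.
P0 = {q0,q1,q4,q5} | {q2}.
Refine {q0,q1,q4,q5} on symbol 1: members go to different blocks, giving {q0,q4,q5} and {q1}.
Refine {q0,q4,q5} on symbol 0: members go to different blocks, giving {q4,q5} and {q0}.
No further refinement is possible. Final partition (4 blocks): {q4,q5} | {q2} | {q1} | {q0}.
State q4 belongs to the block {q4,q5}, which has 2 states.

2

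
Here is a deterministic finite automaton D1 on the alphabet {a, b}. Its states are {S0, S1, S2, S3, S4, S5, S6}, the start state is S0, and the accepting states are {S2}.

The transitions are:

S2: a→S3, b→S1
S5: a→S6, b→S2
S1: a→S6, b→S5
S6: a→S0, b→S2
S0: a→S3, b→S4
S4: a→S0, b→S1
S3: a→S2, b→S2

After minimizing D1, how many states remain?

All states are reachable from the start state.
Start with accepting vs non-accepting: {S2} | {S0,S1,S3,S4,S5,S6}.
Split {S0,S1,S3,S4,S5,S6} by δ(·,a) → {S0,S1,S4,S5,S6} and {S3}.
On input a, block {S0,S1,S4,S5,S6} splits into {S1,S4,S5,S6} and {S0}.
On input a, block {S1,S4,S5,S6} splits into {S1,S5} and {S4,S6}.
Split {S1,S5} by δ(·,b) → {S1} and {S5}.
On input b, block {S4,S6} splits into {S4} and {S6}.
Stable partition: {S2} | {S1} | {S3} | {S0} | {S4} | {S5} | {S6} — 7 equivalence classes.

7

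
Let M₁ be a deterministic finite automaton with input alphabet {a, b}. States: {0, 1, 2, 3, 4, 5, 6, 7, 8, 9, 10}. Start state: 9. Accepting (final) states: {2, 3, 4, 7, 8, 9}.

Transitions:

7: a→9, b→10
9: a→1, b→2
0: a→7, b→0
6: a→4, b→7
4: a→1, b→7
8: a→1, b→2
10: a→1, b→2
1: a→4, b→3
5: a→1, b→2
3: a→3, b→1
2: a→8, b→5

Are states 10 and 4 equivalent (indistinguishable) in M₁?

No

States {0,6} cannot be reached from the start state, so discard them.
Initial partition by acceptance: {2,3,4,7,8,9} | {1,5,10}.
Refine {2,3,4,7,8,9} on symbol a: members go to different blocks, giving {2,3,7} and {4,8,9}.
Split {2,3,7} by δ(·,a) → {2,7} and {3}.
Refine {1,5,10} on symbol a: members go to different blocks, giving {5,10} and {1}.
The partition is now stable with 5 blocks: {2,7} | {5,10} | {4,8,9} | {3} | {1}.
10 and 4 end up in different blocks, so they are distinguishable. For instance, the string 'ε' is accepted from only 4.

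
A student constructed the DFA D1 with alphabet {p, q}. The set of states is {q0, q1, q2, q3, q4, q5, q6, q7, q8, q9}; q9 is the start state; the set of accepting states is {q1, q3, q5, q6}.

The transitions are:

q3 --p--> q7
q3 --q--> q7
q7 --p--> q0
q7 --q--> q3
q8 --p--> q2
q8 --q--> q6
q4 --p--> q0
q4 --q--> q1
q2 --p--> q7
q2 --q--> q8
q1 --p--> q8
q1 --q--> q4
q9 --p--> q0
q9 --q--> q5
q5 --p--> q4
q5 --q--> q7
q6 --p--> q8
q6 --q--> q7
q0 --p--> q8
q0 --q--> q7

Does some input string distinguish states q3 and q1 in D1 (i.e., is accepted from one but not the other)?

No

Start with accepting vs non-accepting: {q1,q3,q5,q6} | {q0,q2,q4,q7,q8,q9}.
On input q, block {q0,q2,q4,q7,q8,q9} splits into {q4,q7,q8,q9} and {q0,q2}.
No further refinement is possible. Final partition (3 blocks): {q1,q3,q5,q6} | {q4,q7,q8,q9} | {q0,q2}.
q3 and q1 lie in the same block of the stable partition, so they are equivalent — no string distinguishes them.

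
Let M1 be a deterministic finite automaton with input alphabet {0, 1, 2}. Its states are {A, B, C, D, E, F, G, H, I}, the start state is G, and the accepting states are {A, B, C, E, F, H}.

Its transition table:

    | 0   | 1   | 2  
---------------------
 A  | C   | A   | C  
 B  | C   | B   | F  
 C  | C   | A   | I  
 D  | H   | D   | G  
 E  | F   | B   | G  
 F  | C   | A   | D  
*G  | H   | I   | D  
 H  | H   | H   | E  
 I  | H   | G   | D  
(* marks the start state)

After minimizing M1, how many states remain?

Every state is reachable, so we keep all 9.
Start with accepting vs non-accepting: {A,B,C,E,F,H} | {D,G,I}.
Refine {A,B,C,E,F,H} on symbol 2: members go to different blocks, giving {A,B,H} and {C,E,F}.
Split {A,B,H} by δ(·,0) → {A,B} and {H}.
The partition is now stable with 4 blocks: {A,B} | {D,G,I} | {C,E,F} | {H}.

4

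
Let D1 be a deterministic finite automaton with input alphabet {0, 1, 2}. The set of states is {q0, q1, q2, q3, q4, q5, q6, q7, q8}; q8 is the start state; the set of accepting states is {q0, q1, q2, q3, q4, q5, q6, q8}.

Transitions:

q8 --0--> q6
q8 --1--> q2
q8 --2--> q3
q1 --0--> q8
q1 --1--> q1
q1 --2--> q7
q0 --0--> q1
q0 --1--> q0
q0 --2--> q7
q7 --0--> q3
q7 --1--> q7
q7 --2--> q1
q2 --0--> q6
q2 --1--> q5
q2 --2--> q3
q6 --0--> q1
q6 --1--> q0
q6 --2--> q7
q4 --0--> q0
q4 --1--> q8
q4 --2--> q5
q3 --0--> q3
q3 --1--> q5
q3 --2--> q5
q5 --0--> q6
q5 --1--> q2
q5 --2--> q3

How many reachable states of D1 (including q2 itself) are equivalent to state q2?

Reachable states from the start: {q0,q1,q2,q3,q5,q6,q7,q8}. Unreachable: {q4} — drop them.
Initial partition by acceptance: {q0,q1,q2,q3,q5,q6,q8} | {q7}.
Split {q0,q1,q2,q3,q5,q6,q8} by δ(·,2) → {q2,q3,q5,q8} and {q0,q1,q6}.
Split {q2,q3,q5,q8} by δ(·,0) → {q2,q5,q8} and {q3}.
Split {q0,q1,q6} by δ(·,0) → {q0,q6} and {q1}.
No further refinement is possible. Final partition (5 blocks): {q2,q5,q8} | {q7} | {q0,q6} | {q3} | {q1}.
State q2 belongs to the block {q2,q5,q8}, which has 3 states.

3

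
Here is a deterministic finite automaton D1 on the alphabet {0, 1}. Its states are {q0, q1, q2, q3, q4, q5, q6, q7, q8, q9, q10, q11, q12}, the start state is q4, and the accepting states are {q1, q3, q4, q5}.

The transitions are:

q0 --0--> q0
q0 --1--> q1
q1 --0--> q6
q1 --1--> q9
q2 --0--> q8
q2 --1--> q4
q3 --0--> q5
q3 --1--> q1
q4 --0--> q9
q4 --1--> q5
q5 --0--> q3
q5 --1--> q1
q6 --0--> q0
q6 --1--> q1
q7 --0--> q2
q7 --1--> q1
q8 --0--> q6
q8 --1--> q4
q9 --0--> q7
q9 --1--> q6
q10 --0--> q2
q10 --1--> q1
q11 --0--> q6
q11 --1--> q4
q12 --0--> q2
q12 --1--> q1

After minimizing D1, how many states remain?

8

States {q10,q11,q12} cannot be reached from the start state, so discard them.
Initial partition by acceptance: {q1,q3,q4,q5} | {q0,q2,q6,q7,q8,q9}.
Refine {q1,q3,q4,q5} on symbol 0: members go to different blocks, giving {q1,q4} and {q3,q5}.
On input 1, block {q1,q4} splits into {q1} and {q4}.
Refine {q0,q2,q6,q7,q8,q9} on symbol 1: members go to different blocks, giving {q0,q6,q7} and {q2,q8} and {q9}.
Split {q0,q6,q7} by δ(·,0) → {q0,q6} and {q7}.
Split {q2,q8} by δ(·,0) → {q2} and {q8}.
No further refinement is possible. Final partition (8 blocks): {q1} | {q0,q6} | {q3,q5} | {q4} | {q2} | {q9} | {q7} | {q8}.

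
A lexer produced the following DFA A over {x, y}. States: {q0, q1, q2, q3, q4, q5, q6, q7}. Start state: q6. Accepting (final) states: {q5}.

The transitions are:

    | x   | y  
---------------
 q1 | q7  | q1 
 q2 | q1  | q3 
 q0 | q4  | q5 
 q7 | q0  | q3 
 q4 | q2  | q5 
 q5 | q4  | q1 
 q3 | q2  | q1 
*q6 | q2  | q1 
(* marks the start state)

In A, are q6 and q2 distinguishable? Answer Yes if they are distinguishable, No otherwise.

Yes

All states are reachable from the start state.
P0 = {q5} | {q0,q1,q2,q3,q4,q6,q7}.
On input y, block {q0,q1,q2,q3,q4,q6,q7} splits into {q1,q2,q3,q6,q7} and {q0,q4}.
Split {q1,q2,q3,q6,q7} by δ(·,x) → {q1,q2,q3,q6} and {q7}.
Refine {q1,q2,q3,q6} on symbol x: members go to different blocks, giving {q2,q3,q6} and {q1}.
Split {q2,q3,q6} by δ(·,x) → {q3,q6} and {q2}.
Refine {q0,q4} on symbol x: members go to different blocks, giving {q0} and {q4}.
Stable partition: {q5} | {q3,q6} | {q0} | {q7} | {q1} | {q2} | {q4} — 7 equivalence classes.
q6 and q2 end up in different blocks, so they are distinguishable. For instance, the string 'xxxy' is accepted from only q2.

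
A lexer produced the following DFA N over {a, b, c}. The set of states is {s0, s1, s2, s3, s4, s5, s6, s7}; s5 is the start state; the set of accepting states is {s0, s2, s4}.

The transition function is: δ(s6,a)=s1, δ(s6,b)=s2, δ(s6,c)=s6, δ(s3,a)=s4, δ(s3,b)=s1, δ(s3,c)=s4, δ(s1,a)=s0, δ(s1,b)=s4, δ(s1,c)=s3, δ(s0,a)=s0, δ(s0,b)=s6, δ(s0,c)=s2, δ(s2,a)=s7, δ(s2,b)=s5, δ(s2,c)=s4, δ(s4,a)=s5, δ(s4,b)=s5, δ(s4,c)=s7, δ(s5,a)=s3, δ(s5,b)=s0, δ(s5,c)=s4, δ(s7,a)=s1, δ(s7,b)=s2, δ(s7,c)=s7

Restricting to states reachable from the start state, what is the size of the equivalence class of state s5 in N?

1

All states are reachable from the start state.
Start with accepting vs non-accepting: {s0,s2,s4} | {s1,s3,s5,s6,s7}.
Refine {s0,s2,s4} on symbol a: members go to different blocks, giving {s2,s4} and {s0}.
Refine {s2,s4} on symbol c: members go to different blocks, giving {s2} and {s4}.
Split {s1,s3,s5,s6,s7} by δ(·,a) → {s5,s6,s7} and {s1} and {s3}.
Refine {s5,s6,s7} on symbol a: members go to different blocks, giving {s6,s7} and {s5}.
Stable partition: {s2} | {s6,s7} | {s0} | {s4} | {s1} | {s3} | {s5} — 7 equivalence classes.
The equivalence class containing s5 is {s5}, of size 1.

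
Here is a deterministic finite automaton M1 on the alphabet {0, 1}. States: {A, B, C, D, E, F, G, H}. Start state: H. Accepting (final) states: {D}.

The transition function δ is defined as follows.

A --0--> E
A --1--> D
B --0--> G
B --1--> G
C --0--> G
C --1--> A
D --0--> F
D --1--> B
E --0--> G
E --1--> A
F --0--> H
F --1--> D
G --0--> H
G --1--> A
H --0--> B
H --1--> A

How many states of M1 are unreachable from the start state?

No path from H leads to C; the other 7 states are all reachable.

1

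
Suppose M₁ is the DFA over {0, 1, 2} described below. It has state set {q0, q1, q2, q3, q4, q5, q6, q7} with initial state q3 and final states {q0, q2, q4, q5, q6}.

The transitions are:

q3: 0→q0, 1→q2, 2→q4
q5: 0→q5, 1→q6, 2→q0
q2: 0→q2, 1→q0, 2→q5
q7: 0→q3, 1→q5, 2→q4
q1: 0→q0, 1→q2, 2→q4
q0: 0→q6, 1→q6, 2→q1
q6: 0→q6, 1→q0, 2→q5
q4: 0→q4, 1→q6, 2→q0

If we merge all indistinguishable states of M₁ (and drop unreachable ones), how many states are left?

Reachable states from the start: {q0,q1,q2,q3,q4,q5,q6}. Unreachable: {q7} — drop them.
Initial partition by acceptance: {q0,q2,q4,q5,q6} | {q1,q3}.
Split {q0,q2,q4,q5,q6} by δ(·,2) → {q2,q4,q5,q6} and {q0}.
Refine {q2,q4,q5,q6} on symbol 1: members go to different blocks, giving {q2,q6} and {q4,q5}.
No further refinement is possible. Final partition (4 blocks): {q2,q6} | {q1,q3} | {q0} | {q4,q5}.

4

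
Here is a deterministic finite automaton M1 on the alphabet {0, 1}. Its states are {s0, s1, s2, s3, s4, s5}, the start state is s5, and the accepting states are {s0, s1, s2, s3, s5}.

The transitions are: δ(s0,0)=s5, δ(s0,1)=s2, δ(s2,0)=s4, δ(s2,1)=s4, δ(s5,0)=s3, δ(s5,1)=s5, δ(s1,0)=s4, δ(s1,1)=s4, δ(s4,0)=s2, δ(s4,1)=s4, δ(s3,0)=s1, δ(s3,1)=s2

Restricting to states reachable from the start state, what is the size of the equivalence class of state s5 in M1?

1

States {s0} cannot be reached from the start state, so discard them.
Initial partition by acceptance: {s1,s2,s3,s5} | {s4}.
On input 0, block {s1,s2,s3,s5} splits into {s1,s2} and {s3,s5}.
On input 0, block {s3,s5} splits into {s3} and {s5}.
The partition is now stable with 4 blocks: {s1,s2} | {s4} | {s3} | {s5}.
State s5 belongs to the block {s5}, which has 1 states.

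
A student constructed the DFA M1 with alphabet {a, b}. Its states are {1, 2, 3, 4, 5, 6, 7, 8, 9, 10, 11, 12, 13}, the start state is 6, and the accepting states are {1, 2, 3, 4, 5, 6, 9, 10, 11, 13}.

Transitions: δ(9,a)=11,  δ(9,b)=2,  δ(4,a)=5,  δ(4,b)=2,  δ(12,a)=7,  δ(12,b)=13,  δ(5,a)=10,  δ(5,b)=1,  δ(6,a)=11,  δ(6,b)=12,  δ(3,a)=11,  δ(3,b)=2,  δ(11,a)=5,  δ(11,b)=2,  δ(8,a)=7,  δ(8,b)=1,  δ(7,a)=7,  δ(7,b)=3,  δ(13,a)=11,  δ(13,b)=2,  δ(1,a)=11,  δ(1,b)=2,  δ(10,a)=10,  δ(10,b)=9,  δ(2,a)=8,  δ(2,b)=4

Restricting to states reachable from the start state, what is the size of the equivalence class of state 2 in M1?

Every state is reachable, so we keep all 13.
Start with accepting vs non-accepting: {1,2,3,4,5,6,9,10,11,13} | {7,8,12}.
Refine {1,2,3,4,5,6,9,10,11,13} on symbol a: members go to different blocks, giving {1,3,4,5,6,9,10,11,13} and {2}.
On input b, block {1,3,4,5,6,9,10,11,13} splits into {1,3,4,9,11,13} and {5,10} and {6}.
Refine {1,3,4,9,11,13} on symbol a: members go to different blocks, giving {1,3,9,13} and {4,11}.
Stable partition: {1,3,9,13} | {7,8,12} | {2} | {5,10} | {6} | {4,11} — 6 equivalence classes.
The equivalence class containing 2 is {2}, of size 1.

1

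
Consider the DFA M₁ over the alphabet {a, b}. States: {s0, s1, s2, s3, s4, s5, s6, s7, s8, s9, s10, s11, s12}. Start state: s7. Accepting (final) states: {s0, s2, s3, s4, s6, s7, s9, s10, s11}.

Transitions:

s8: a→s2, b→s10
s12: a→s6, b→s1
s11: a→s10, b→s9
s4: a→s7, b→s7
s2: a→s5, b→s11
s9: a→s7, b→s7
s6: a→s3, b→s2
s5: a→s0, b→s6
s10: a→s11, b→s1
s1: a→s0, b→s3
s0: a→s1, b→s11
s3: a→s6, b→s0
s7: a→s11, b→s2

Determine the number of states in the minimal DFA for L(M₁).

First remove the unreachable states {s4,s8,s12}; 10 states remain.
P0 = {s0,s2,s3,s6,s7,s9,s10,s11} | {s1,s5}.
On input a, block {s0,s2,s3,s6,s7,s9,s10,s11} splits into {s3,s6,s7,s9,s10,s11} and {s0,s2}.
Split {s3,s6,s7,s9,s10,s11} by δ(·,b) → {s3,s6,s7} and {s9,s11} and {s10}.
On input a, block {s3,s6,s7} splits into {s3,s6} and {s7}.
Refine {s9,s11} on symbol a: members go to different blocks, giving {s9} and {s11}.
Stable partition: {s3,s6} | {s1,s5} | {s0,s2} | {s9} | {s10} | {s7} | {s11} — 7 equivalence classes.

7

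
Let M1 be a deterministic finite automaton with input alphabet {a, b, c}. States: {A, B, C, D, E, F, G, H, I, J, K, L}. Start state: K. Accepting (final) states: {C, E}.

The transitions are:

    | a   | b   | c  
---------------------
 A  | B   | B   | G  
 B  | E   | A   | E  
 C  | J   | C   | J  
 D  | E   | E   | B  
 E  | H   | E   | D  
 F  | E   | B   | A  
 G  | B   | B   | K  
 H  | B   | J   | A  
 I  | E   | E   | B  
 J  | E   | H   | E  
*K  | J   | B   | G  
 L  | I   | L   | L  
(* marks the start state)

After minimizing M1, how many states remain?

4

Reachable states from the start: {A,B,D,E,G,H,J,K}. Unreachable: {C,F,I,L} — drop them.
Initial partition by acceptance: {E} | {A,B,D,G,H,J,K}.
Split {A,B,D,G,H,J,K} by δ(·,a) → {A,G,H,K} and {B,D,J}.
On input b, block {B,D,J} splits into {B,J} and {D}.
The partition is now stable with 4 blocks: {E} | {A,G,H,K} | {B,J} | {D}.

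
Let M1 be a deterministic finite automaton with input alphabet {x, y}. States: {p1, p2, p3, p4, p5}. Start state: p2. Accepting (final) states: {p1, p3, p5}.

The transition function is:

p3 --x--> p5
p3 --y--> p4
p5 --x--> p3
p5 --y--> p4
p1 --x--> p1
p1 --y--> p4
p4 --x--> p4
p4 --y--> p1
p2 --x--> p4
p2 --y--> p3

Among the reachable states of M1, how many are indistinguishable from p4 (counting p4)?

2

Every state is reachable, so we keep all 5.
Initial partition by acceptance: {p1,p3,p5} | {p2,p4}.
Stable partition: {p1,p3,p5} | {p2,p4} — 2 equivalence classes.
The equivalence class containing p4 is {p2,p4}, of size 2.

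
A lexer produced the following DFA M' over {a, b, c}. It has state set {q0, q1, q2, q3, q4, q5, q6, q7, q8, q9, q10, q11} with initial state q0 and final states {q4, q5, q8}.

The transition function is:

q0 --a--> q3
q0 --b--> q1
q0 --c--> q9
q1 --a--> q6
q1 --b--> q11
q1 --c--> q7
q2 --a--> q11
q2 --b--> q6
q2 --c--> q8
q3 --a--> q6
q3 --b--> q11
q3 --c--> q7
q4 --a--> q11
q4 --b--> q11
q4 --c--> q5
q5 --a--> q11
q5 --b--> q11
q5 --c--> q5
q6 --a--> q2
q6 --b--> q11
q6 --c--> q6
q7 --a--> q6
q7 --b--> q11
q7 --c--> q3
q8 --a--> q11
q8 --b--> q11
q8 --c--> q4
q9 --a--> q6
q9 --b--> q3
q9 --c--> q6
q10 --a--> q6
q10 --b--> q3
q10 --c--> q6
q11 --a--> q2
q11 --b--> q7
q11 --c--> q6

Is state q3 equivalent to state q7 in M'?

Yes

First remove the unreachable states {q10}; 11 states remain.
Initial partition by acceptance: {q4,q5,q8} | {q0,q1,q2,q3,q6,q7,q9,q11}.
On input c, block {q0,q1,q2,q3,q6,q7,q9,q11} splits into {q0,q1,q3,q6,q7,q9,q11} and {q2}.
Split {q0,q1,q3,q6,q7,q9,q11} by δ(·,a) → {q0,q1,q3,q7,q9} and {q6,q11}.
Split {q0,q1,q3,q7,q9} by δ(·,a) → {q1,q3,q7,q9} and {q0}.
On input b, block {q1,q3,q7,q9} splits into {q1,q3,q7} and {q9}.
Split {q6,q11} by δ(·,b) → {q6} and {q11}.
The partition is now stable with 7 blocks: {q4,q5,q8} | {q1,q3,q7} | {q2} | {q6} | {q0} | {q9} | {q11}.
q3 and q7 lie in the same block of the stable partition, so they are equivalent — no string distinguishes them.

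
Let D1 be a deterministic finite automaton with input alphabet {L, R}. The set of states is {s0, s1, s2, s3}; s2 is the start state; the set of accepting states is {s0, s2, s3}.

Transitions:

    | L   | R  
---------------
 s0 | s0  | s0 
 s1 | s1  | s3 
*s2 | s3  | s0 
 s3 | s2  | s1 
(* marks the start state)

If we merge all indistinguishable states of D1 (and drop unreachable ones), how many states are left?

All states are reachable from the start state.
Start with accepting vs non-accepting: {s0,s2,s3} | {s1}.
On input R, block {s0,s2,s3} splits into {s0,s2} and {s3}.
Refine {s0,s2} on symbol L: members go to different blocks, giving {s0} and {s2}.
The partition is now stable with 4 blocks: {s0} | {s1} | {s3} | {s2}.

4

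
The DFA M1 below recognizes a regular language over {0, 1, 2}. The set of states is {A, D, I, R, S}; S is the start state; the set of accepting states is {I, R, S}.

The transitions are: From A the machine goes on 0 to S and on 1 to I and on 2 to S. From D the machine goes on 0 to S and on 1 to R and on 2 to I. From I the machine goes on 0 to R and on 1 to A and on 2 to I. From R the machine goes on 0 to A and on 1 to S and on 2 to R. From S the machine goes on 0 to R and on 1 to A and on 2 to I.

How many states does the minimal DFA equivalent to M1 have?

States {D} cannot be reached from the start state, so discard them.
Start with accepting vs non-accepting: {I,R,S} | {A}.
On input 0, block {I,R,S} splits into {I,S} and {R}.
No further refinement is possible. Final partition (3 blocks): {I,S} | {A} | {R}.

3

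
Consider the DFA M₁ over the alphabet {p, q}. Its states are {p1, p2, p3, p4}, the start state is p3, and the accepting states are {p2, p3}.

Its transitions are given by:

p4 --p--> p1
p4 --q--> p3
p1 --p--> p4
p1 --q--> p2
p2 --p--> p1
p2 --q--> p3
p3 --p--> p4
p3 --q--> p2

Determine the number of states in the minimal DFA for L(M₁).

All states are reachable from the start state.
Initial partition by acceptance: {p2,p3} | {p1,p4}.
No further refinement is possible. Final partition (2 blocks): {p2,p3} | {p1,p4}.

2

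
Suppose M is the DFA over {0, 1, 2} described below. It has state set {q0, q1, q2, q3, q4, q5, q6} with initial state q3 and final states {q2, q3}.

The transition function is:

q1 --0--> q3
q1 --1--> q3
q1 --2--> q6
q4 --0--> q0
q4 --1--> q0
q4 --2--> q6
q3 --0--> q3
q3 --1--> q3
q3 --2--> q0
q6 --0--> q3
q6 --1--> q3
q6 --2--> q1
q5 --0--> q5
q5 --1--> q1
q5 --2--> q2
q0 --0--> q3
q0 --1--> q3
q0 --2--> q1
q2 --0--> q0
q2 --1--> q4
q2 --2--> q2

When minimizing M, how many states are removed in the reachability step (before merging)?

3

Starting at q3 and following transitions, the reachable set is {q0, q1, q3, q6}. That leaves q2, q4, q5 unreachable — 3 in total.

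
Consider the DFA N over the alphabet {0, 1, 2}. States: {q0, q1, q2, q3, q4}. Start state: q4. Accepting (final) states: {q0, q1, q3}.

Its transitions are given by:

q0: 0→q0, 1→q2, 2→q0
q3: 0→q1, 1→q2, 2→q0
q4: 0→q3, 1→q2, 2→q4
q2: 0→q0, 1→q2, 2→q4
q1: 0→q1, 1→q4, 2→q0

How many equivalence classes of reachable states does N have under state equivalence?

2

Every state is reachable, so we keep all 5.
P0 = {q0,q1,q3} | {q2,q4}.
No further refinement is possible. Final partition (2 blocks): {q0,q1,q3} | {q2,q4}.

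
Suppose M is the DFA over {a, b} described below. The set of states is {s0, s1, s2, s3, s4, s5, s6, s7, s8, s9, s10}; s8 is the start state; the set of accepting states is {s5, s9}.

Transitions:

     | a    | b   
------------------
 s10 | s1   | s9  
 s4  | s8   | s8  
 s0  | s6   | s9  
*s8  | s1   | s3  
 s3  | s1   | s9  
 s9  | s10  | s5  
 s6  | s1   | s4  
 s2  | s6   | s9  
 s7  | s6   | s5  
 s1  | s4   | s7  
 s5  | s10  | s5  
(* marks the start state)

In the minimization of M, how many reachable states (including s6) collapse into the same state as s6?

Reachable states from the start: {s1,s3,s4,s5,s6,s7,s8,s9,s10}. Unreachable: {s0,s2} — drop them.
Start with accepting vs non-accepting: {s5,s9} | {s1,s3,s4,s6,s7,s8,s10}.
Refine {s1,s3,s4,s6,s7,s8,s10} on symbol b: members go to different blocks, giving {s1,s4,s6,s8} and {s3,s7,s10}.
Split {s1,s4,s6,s8} by δ(·,b) → {s1,s8} and {s4,s6}.
Refine {s1,s8} on symbol a: members go to different blocks, giving {s1} and {s8}.
Refine {s3,s7,s10} on symbol a: members go to different blocks, giving {s3,s10} and {s7}.
On input a, block {s4,s6} splits into {s4} and {s6}.
The partition is now stable with 7 blocks: {s5,s9} | {s1} | {s3,s10} | {s4} | {s8} | {s7} | {s6}.
The equivalence class containing s6 is {s6}, of size 1.

1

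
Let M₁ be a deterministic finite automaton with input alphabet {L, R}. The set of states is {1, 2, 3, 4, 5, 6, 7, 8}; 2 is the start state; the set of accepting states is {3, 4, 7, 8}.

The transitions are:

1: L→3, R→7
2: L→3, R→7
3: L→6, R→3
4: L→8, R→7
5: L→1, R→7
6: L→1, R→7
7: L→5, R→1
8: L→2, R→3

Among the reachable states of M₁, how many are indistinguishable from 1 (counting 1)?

First remove the unreachable states {4,8}; 6 states remain.
P0 = {3,7} | {1,2,5,6}.
Split {3,7} by δ(·,R) → {3} and {7}.
Refine {1,2,5,6} on symbol L: members go to different blocks, giving {1,2} and {5,6}.
Stable partition: {3} | {1,2} | {7} | {5,6} — 4 equivalence classes.
The equivalence class containing 1 is {1,2}, of size 2.

2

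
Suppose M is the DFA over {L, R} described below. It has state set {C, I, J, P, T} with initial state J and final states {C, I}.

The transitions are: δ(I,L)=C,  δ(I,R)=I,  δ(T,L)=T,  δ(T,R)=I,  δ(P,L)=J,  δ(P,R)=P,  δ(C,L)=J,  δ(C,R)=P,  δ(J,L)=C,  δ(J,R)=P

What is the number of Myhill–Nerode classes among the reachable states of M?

3

Reachable states from the start: {C,J,P}. Unreachable: {I,T} — drop them.
Start with accepting vs non-accepting: {C} | {J,P}.
Split {J,P} by δ(·,L) → {P} and {J}.
No further refinement is possible. Final partition (3 blocks): {C} | {P} | {J}.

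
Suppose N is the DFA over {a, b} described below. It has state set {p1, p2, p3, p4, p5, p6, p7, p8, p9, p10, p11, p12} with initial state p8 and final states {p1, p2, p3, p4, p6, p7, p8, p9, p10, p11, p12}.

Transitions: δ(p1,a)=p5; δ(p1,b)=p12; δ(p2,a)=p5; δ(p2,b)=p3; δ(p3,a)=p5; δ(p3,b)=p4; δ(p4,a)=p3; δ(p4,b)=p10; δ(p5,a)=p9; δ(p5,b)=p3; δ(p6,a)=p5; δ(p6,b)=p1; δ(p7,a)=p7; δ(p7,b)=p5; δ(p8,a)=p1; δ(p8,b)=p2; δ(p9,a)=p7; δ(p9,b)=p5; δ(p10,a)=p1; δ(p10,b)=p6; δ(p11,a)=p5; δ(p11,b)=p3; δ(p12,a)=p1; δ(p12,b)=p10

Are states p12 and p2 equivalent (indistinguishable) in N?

First remove the unreachable states {p11}; 11 states remain.
P0 = {p1,p2,p3,p4,p6,p7,p8,p9,p10,p12} | {p5}.
Refine {p1,p2,p3,p4,p6,p7,p8,p9,p10,p12} on symbol a: members go to different blocks, giving {p4,p7,p8,p9,p10,p12} and {p1,p2,p3,p6}.
On input a, block {p4,p7,p8,p9,p10,p12} splits into {p4,p8,p10,p12} and {p7,p9}.
Split {p4,p8,p10,p12} by δ(·,b) → {p4,p12} and {p8,p10}.
On input b, block {p1,p2,p3,p6} splits into {p1,p3} and {p2,p6}.
The partition is now stable with 6 blocks: {p4,p12} | {p5} | {p1,p3} | {p7,p9} | {p8,p10} | {p2,p6}.
p12 and p2 end up in different blocks, so they are distinguishable. For instance, the string 'a' is accepted from only p12.

No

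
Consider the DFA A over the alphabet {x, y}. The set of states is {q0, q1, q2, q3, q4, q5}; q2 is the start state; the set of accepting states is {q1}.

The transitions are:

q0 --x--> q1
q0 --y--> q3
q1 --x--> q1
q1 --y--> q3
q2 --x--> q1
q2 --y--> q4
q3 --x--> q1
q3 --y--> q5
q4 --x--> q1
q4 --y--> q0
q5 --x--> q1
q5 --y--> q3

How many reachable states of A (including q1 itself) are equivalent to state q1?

1

All states are reachable from the start state.
Start with accepting vs non-accepting: {q1} | {q0,q2,q3,q4,q5}.
No further refinement is possible. Final partition (2 blocks): {q1} | {q0,q2,q3,q4,q5}.
State q1 belongs to the block {q1}, which has 1 states.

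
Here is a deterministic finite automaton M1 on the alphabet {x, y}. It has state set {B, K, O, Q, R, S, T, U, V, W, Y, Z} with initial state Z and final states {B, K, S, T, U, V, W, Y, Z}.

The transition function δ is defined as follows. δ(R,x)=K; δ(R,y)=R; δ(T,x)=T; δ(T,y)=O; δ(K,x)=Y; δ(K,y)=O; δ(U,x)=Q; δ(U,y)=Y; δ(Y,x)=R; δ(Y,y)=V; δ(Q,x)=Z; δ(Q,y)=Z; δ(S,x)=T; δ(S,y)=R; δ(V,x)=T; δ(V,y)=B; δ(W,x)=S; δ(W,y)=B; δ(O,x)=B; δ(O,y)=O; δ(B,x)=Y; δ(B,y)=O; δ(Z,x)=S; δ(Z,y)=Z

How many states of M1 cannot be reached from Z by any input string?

3

Starting at Z and following transitions, the reachable set is {B, K, O, R, S, T, V, Y, Z}. That leaves Q, U, W unreachable — 3 in total.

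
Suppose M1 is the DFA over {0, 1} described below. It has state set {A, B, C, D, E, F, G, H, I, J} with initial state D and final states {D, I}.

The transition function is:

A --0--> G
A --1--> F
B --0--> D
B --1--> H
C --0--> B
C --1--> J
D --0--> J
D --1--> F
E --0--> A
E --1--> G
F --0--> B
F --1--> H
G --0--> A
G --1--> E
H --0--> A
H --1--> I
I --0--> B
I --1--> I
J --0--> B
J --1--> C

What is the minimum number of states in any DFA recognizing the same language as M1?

All states are reachable from the start state.
Initial partition by acceptance: {D,I} | {A,B,C,E,F,G,H,J}.
Refine {D,I} on symbol 1: members go to different blocks, giving {D} and {I}.
Split {A,B,C,E,F,G,H,J} by δ(·,0) → {A,C,E,F,G,H,J} and {B}.
Split {A,C,E,F,G,H,J} by δ(·,0) → {A,E,G,H} and {C,F,J}.
Refine {A,E,G,H} on symbol 1: members go to different blocks, giving {E,G} and {A} and {H}.
On input 1, block {C,F,J} splits into {C,J} and {F}.
The partition is now stable with 8 blocks: {D} | {E,G} | {I} | {B} | {C,J} | {A} | {H} | {F}.

8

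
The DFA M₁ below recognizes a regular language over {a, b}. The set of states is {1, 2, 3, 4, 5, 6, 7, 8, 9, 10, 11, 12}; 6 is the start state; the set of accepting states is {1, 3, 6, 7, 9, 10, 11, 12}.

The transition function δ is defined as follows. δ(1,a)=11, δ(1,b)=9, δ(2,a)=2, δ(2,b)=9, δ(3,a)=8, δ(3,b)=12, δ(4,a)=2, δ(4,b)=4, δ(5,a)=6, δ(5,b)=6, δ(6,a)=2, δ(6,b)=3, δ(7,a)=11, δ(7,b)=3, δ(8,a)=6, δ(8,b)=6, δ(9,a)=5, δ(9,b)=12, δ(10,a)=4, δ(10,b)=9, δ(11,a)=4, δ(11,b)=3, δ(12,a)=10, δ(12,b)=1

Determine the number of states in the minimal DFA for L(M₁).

Reachable states from the start: {1,2,3,4,5,6,8,9,10,11,12}. Unreachable: {7} — drop them.
Start with accepting vs non-accepting: {1,3,6,9,10,11,12} | {2,4,5,8}.
Refine {1,3,6,9,10,11,12} on symbol a: members go to different blocks, giving {3,6,9,10,11} and {1,12}.
On input b, block {3,6,9,10,11} splits into {6,10,11} and {3,9}.
Split {2,4,5,8} by δ(·,a) → {2,4} and {5,8}.
Refine {2,4} on symbol b: members go to different blocks, giving {2} and {4}.
Split {6,10,11} by δ(·,a) → {10,11} and {6}.
Split {1,12} by δ(·,b) → {1} and {12}.
The partition is now stable with 8 blocks: {10,11} | {2} | {1} | {3,9} | {5,8} | {4} | {6} | {12}.

8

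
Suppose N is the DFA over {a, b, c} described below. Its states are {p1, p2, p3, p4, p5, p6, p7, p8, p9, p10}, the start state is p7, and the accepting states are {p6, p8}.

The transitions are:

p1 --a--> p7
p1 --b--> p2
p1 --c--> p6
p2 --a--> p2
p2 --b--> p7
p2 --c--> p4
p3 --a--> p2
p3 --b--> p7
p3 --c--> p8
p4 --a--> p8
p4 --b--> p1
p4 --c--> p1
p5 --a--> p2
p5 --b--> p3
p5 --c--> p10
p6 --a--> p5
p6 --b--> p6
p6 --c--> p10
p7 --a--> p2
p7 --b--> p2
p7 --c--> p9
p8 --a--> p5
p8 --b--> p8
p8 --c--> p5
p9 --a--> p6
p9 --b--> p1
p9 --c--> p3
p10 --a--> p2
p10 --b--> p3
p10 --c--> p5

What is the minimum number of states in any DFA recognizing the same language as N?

Every state is reachable, so we keep all 10.
P0 = {p6,p8} | {p1,p2,p3,p4,p5,p7,p9,p10}.
On input a, block {p1,p2,p3,p4,p5,p7,p9,p10} splits into {p1,p2,p3,p5,p7,p10} and {p4,p9}.
On input c, block {p1,p2,p3,p5,p7,p10} splits into {p1,p3} and {p2,p7} and {p5,p10}.
The partition is now stable with 5 blocks: {p6,p8} | {p1,p3} | {p4,p9} | {p2,p7} | {p5,p10}.

5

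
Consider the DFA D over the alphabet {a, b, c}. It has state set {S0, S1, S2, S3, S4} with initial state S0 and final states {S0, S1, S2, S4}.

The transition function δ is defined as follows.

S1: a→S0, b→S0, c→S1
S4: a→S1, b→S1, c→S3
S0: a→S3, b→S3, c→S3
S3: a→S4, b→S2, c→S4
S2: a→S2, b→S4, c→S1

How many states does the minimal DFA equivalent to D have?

5

Every state is reachable, so we keep all 5.
Initial partition by acceptance: {S0,S1,S2,S4} | {S3}.
On input a, block {S0,S1,S2,S4} splits into {S1,S2,S4} and {S0}.
Split {S1,S2,S4} by δ(·,a) → {S2,S4} and {S1}.
Refine {S2,S4} on symbol a: members go to different blocks, giving {S2} and {S4}.
Stable partition: {S2} | {S3} | {S0} | {S1} | {S4} — 5 equivalence classes.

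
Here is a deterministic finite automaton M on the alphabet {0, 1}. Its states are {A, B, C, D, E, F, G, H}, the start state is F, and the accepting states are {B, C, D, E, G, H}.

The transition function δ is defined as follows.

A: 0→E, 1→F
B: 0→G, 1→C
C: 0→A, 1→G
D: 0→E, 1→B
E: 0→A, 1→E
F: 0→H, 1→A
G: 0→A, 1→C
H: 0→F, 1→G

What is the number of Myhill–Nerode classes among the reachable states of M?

Reachable states from the start: {A,C,E,F,G,H}. Unreachable: {B,D} — drop them.
Start with accepting vs non-accepting: {C,E,G,H} | {A,F}.
No further refinement is possible. Final partition (2 blocks): {C,E,G,H} | {A,F}.

2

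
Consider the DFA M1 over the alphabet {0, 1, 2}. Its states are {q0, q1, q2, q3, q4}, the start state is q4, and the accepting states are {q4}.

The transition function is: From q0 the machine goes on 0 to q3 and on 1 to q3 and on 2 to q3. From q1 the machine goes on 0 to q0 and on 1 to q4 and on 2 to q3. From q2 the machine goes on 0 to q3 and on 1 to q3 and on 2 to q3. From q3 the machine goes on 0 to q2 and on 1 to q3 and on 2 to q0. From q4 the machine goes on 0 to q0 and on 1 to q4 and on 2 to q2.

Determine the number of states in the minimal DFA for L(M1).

2

Reachable states from the start: {q0,q2,q3,q4}. Unreachable: {q1} — drop them.
P0 = {q4} | {q0,q2,q3}.
The partition is now stable with 2 blocks: {q4} | {q0,q2,q3}.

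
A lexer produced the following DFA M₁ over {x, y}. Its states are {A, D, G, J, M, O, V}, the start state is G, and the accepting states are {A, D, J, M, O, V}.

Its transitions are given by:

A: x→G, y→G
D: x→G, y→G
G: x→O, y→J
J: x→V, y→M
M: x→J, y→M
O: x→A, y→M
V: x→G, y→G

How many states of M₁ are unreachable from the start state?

No path from G leads to D; the other 6 states are all reachable.

1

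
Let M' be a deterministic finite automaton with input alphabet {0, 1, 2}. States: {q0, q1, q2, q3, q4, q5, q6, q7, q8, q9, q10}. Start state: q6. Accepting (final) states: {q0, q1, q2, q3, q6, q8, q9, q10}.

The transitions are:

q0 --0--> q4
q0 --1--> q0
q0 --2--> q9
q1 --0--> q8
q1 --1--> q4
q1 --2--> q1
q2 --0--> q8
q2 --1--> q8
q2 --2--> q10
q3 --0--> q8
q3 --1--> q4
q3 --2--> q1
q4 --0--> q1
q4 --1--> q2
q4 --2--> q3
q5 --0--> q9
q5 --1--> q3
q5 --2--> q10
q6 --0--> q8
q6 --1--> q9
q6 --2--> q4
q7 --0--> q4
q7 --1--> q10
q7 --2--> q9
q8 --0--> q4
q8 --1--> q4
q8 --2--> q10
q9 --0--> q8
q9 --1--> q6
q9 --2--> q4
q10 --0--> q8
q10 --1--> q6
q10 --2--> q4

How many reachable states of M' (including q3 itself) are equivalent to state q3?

States {q0,q5,q7} cannot be reached from the start state, so discard them.
Initial partition by acceptance: {q1,q2,q3,q6,q8,q9,q10} | {q4}.
Split {q1,q2,q3,q6,q8,q9,q10} by δ(·,0) → {q1,q2,q3,q6,q9,q10} and {q8}.
Refine {q1,q2,q3,q6,q9,q10} on symbol 1: members go to different blocks, giving {q6,q9,q10} and {q1,q3} and {q2}.
The partition is now stable with 5 blocks: {q6,q9,q10} | {q4} | {q8} | {q1,q3} | {q2}.
The equivalence class containing q3 is {q1,q3}, of size 2.

2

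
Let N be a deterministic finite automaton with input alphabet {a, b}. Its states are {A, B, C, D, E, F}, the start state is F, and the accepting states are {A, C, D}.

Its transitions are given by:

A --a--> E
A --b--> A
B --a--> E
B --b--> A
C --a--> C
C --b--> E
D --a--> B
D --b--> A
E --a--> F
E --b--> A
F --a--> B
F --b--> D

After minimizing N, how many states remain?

2

First remove the unreachable states {C}; 5 states remain.
Initial partition by acceptance: {A,D} | {B,E,F}.
The partition is now stable with 2 blocks: {A,D} | {B,E,F}.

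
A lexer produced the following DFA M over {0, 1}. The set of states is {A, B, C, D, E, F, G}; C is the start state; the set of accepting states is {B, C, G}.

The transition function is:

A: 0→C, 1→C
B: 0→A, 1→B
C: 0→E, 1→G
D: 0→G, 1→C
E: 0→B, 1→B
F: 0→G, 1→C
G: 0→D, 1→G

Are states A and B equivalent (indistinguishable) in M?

States {F} cannot be reached from the start state, so discard them.
Start with accepting vs non-accepting: {B,C,G} | {A,D,E}.
No further refinement is possible. Final partition (2 blocks): {B,C,G} | {A,D,E}.
A and B end up in different blocks, so they are distinguishable. For instance, the string 'ε' is accepted from only B.

No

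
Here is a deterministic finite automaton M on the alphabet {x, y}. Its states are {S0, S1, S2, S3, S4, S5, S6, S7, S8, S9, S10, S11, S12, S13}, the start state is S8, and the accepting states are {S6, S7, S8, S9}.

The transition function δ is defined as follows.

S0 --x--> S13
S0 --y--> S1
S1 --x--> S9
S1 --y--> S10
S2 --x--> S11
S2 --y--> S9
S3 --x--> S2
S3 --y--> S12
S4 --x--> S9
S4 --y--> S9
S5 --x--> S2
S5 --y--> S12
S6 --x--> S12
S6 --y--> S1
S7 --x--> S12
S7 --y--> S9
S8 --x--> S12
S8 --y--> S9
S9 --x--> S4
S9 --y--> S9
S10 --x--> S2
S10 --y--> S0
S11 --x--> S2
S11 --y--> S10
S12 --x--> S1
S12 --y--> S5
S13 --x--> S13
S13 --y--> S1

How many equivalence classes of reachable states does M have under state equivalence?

Reachable states from the start: {S0,S1,S2,S4,S5,S8,S9,S10,S11,S12,S13}. Unreachable: {S3,S6,S7} — drop them.
Start with accepting vs non-accepting: {S8,S9} | {S0,S1,S2,S4,S5,S10,S11,S12,S13}.
On input x, block {S0,S1,S2,S4,S5,S10,S11,S12,S13} splits into {S0,S2,S5,S10,S11,S12,S13} and {S1,S4}.
Split {S8,S9} by δ(·,x) → {S8} and {S9}.
Refine {S0,S2,S5,S10,S11,S12,S13} on symbol x: members go to different blocks, giving {S0,S2,S5,S10,S11,S13} and {S12}.
Split {S0,S2,S5,S10,S11,S13} by δ(·,y) → {S0,S13} and {S10,S11} and {S2} and {S5}.
On input y, block {S1,S4} splits into {S1} and {S4}.
Split {S10,S11} by δ(·,y) → {S10} and {S11}.
The partition is now stable with 10 blocks: {S8} | {S0,S13} | {S1} | {S9} | {S12} | {S10} | {S2} | {S5} | {S4} | {S11}.

10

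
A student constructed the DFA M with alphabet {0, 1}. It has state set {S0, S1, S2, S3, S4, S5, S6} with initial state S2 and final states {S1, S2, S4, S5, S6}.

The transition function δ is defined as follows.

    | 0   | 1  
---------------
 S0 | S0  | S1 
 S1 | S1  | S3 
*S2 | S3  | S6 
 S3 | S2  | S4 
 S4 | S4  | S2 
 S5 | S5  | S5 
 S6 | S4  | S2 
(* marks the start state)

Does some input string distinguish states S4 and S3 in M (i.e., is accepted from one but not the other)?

Yes

States {S0,S1,S5} cannot be reached from the start state, so discard them.
Initial partition by acceptance: {S2,S4,S6} | {S3}.
On input 0, block {S2,S4,S6} splits into {S4,S6} and {S2}.
No further refinement is possible. Final partition (3 blocks): {S4,S6} | {S3} | {S2}.
S4 and S3 end up in different blocks, so they are distinguishable. For instance, the string 'ε' is accepted from only S4.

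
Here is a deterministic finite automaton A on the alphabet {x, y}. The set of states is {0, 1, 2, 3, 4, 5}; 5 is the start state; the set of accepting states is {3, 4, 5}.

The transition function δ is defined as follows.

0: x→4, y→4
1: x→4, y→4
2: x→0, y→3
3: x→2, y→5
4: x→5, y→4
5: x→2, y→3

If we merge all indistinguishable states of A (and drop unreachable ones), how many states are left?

4

Reachable states from the start: {0,2,3,4,5}. Unreachable: {1} — drop them.
Start with accepting vs non-accepting: {3,4,5} | {0,2}.
Split {3,4,5} by δ(·,x) → {3,5} and {4}.
Split {0,2} by δ(·,x) → {0} and {2}.
Stable partition: {3,5} | {0} | {4} | {2} — 4 equivalence classes.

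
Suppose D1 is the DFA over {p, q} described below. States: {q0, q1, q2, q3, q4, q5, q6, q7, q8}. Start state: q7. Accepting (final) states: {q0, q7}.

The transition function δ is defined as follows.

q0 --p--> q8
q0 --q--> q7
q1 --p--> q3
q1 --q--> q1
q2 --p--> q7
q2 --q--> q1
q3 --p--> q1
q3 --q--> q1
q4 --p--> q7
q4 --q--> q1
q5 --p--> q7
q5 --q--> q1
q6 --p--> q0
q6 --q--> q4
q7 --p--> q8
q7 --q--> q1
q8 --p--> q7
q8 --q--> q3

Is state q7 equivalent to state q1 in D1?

Reachable states from the start: {q1,q3,q7,q8}. Unreachable: {q0,q2,q4,q5,q6} — drop them.
Start with accepting vs non-accepting: {q7} | {q1,q3,q8}.
Refine {q1,q3,q8} on symbol p: members go to different blocks, giving {q1,q3} and {q8}.
Stable partition: {q7} | {q1,q3} | {q8} — 3 equivalence classes.
q7 and q1 end up in different blocks, so they are distinguishable. For instance, the string 'ε' is accepted from only q7.

No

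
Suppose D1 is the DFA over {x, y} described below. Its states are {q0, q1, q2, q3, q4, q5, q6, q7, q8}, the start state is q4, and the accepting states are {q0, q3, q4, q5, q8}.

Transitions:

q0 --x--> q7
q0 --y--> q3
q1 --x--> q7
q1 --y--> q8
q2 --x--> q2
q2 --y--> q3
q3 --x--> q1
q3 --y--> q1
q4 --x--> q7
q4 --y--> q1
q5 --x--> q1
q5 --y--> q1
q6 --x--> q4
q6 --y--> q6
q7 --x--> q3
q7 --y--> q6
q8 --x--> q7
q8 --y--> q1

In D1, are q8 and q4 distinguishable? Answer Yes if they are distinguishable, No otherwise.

States {q0,q2,q5} cannot be reached from the start state, so discard them.
Initial partition by acceptance: {q3,q4,q8} | {q1,q6,q7}.
Split {q1,q6,q7} by δ(·,x) → {q6,q7} and {q1}.
On input x, block {q3,q4,q8} splits into {q4,q8} and {q3}.
Split {q6,q7} by δ(·,x) → {q6} and {q7}.
Stable partition: {q4,q8} | {q6} | {q1} | {q3} | {q7} — 5 equivalence classes.
q8 and q4 lie in the same block of the stable partition, so they are equivalent — no string distinguishes them.

No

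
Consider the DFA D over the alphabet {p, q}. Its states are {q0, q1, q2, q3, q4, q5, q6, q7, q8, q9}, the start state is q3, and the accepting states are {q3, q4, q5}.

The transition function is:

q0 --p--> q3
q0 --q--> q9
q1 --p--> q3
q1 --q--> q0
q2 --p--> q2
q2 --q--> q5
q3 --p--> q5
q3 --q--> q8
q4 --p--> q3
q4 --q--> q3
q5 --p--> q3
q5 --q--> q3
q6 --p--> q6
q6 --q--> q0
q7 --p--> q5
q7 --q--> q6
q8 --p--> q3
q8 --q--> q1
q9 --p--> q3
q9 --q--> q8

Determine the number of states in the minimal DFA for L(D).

3

Reachable states from the start: {q0,q1,q3,q5,q8,q9}. Unreachable: {q2,q4,q6,q7} — drop them.
Initial partition by acceptance: {q3,q5} | {q0,q1,q8,q9}.
Split {q3,q5} by δ(·,q) → {q3} and {q5}.
Stable partition: {q3} | {q0,q1,q8,q9} | {q5} — 3 equivalence classes.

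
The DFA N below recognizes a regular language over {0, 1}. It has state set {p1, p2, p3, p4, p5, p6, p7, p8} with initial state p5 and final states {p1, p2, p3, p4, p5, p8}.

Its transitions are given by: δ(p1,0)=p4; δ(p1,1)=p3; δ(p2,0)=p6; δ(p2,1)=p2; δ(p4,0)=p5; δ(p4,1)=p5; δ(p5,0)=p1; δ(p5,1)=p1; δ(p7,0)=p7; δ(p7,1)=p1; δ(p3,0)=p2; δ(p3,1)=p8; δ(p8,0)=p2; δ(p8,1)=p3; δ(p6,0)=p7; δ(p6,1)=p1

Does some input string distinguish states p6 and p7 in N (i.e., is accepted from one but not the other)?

Every state is reachable, so we keep all 8.
P0 = {p1,p2,p3,p4,p5,p8} | {p6,p7}.
Split {p1,p2,p3,p4,p5,p8} by δ(·,0) → {p1,p3,p4,p5,p8} and {p2}.
On input 0, block {p1,p3,p4,p5,p8} splits into {p1,p4,p5} and {p3,p8}.
Refine {p1,p4,p5} on symbol 1: members go to different blocks, giving {p4,p5} and {p1}.
On input 0, block {p4,p5} splits into {p4} and {p5}.
The partition is now stable with 6 blocks: {p4} | {p6,p7} | {p2} | {p3,p8} | {p1} | {p5}.
p6 and p7 lie in the same block of the stable partition, so they are equivalent — no string distinguishes them.

No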